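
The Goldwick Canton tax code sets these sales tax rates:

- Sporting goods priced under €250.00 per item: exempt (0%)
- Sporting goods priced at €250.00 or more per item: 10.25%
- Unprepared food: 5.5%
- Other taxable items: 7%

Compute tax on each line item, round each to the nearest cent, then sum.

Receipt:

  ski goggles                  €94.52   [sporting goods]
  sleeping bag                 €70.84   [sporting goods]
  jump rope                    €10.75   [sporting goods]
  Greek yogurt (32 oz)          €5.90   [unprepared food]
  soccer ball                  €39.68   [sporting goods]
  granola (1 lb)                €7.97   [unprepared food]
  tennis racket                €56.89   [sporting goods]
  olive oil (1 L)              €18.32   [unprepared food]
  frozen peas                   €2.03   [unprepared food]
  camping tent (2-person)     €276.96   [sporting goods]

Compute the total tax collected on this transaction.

Ski goggles €94.52: sporting goods, under €250.00 → 0% → €0.00
Sleeping bag €70.84: sporting goods, under €250.00 → 0% → €0.00
Jump rope €10.75: sporting goods, under €250.00 → 0% → €0.00
Greek yogurt (32 oz) €5.90: unprepared food → 5.5% → €0.32
Soccer ball €39.68: sporting goods, under €250.00 → 0% → €0.00
Granola (1 lb) €7.97: unprepared food → 5.5% → €0.44
Tennis racket €56.89: sporting goods, under €250.00 → 0% → €0.00
Olive oil (1 L) €18.32: unprepared food → 5.5% → €1.01
Frozen peas €2.03: unprepared food → 5.5% → €0.11
Camping tent (2-person) €276.96: sporting goods, €250.00 or more → 10.25% → €28.39
Total tax = €0.32 + €0.44 + €1.01 + €0.11 + €28.39 = €30.27

€30.27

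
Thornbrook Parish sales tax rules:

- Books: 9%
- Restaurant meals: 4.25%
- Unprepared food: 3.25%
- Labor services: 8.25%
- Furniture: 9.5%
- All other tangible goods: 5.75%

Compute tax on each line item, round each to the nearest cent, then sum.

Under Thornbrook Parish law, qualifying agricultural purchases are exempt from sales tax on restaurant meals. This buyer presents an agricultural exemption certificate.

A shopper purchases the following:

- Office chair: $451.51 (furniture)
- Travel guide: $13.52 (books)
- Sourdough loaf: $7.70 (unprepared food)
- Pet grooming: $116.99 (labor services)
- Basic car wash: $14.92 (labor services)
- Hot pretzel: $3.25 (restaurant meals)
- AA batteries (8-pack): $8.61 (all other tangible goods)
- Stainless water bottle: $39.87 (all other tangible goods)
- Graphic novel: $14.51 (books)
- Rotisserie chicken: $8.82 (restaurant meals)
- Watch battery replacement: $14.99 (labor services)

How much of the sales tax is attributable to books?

Travel guide $13.52: books → 9% → $1.22
Graphic novel $14.51: books → 9% → $1.31
Tax on books = $1.22 + $1.31 = $2.53

$2.53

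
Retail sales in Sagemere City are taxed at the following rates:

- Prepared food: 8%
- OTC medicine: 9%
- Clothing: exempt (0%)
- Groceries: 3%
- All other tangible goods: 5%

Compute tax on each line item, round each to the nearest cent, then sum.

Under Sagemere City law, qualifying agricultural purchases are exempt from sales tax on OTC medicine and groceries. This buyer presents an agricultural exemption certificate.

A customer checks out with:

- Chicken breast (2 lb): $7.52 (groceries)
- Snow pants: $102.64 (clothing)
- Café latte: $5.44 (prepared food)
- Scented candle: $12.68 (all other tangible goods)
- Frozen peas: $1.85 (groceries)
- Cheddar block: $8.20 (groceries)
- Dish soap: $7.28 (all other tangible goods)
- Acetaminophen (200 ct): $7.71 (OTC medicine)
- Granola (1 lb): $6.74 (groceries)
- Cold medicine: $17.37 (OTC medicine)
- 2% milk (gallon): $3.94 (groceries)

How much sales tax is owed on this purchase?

$1.43

Chicken breast (2 lb) $7.52: groceries, buyer-exempt → 0% → $0.00
Snow pants $102.64: clothing → 0% → $0.00
Café latte $5.44: prepared food → 8% → $0.44
Scented candle $12.68: all other tangible goods → 5% → $0.63
Frozen peas $1.85: groceries, buyer-exempt → 0% → $0.00
Cheddar block $8.20: groceries, buyer-exempt → 0% → $0.00
Dish soap $7.28: all other tangible goods → 5% → $0.36
Acetaminophen (200 ct) $7.71: OTC medicine, buyer-exempt → 0% → $0.00
Granola (1 lb) $6.74: groceries, buyer-exempt → 0% → $0.00
Cold medicine $17.37: OTC medicine, buyer-exempt → 0% → $0.00
2% milk (gallon) $3.94: groceries, buyer-exempt → 0% → $0.00
Total tax = $0.44 + $0.63 + $0.36 = $1.43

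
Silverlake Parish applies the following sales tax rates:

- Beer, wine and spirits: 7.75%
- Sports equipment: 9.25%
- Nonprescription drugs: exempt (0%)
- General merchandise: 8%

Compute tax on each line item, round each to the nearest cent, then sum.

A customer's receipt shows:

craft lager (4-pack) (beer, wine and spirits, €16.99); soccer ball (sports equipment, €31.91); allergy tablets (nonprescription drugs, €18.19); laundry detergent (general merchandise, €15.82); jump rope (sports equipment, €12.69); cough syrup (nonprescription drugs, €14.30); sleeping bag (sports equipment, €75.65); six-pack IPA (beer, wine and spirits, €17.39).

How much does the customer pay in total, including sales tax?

Craft lager (4-pack) €16.99: beer, wine and spirits → 7.75% → €1.32
Soccer ball €31.91: sports equipment → 9.25% → €2.95
Allergy tablets €18.19: nonprescription drugs → 0% → €0.00
Laundry detergent €15.82: general merchandise → 8% → €1.27
Jump rope €12.69: sports equipment → 9.25% → €1.17
Cough syrup €14.30: nonprescription drugs → 0% → €0.00
Sleeping bag €75.65: sports equipment → 9.25% → €7.00
Six-pack IPA €17.39: beer, wine and spirits → 7.75% → €1.35
Subtotal = €202.94; tax = €15.06; total due = €218.00

€218.00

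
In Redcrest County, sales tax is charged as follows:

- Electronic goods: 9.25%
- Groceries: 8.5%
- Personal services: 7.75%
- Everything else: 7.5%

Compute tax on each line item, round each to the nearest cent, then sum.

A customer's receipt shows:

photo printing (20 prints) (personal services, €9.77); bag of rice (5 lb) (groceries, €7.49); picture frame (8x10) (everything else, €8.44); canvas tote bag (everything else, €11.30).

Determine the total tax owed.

Photo printing (20 prints) €9.77: personal services → 7.75% → €0.76
Bag of rice (5 lb) €7.49: groceries → 8.5% → €0.64
Picture frame (8x10) €8.44: everything else → 7.5% → €0.63
Canvas tote bag €11.30: everything else → 7.5% → €0.85
Total tax = €0.76 + €0.64 + €0.63 + €0.85 = €2.88

€2.88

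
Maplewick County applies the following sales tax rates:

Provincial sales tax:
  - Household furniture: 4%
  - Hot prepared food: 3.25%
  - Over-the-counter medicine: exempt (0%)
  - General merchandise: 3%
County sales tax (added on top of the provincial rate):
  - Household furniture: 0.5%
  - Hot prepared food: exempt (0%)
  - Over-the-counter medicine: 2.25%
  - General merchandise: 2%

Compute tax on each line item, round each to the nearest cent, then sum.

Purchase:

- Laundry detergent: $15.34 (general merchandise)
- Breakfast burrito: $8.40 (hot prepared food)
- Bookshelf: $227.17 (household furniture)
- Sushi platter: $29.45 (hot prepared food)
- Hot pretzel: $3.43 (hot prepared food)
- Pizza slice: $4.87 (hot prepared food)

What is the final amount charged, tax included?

$301.15

Laundry detergent $15.34: general merchandise → 3% + 2% county = 5% → $0.77
Breakfast burrito $8.40: hot prepared food → 3.25% + 0% county = 3.25% → $0.27
Bookshelf $227.17: household furniture → 4% + 0.5% county = 4.5% → $10.22
Sushi platter $29.45: hot prepared food → 3.25% + 0% county = 3.25% → $0.96
Hot pretzel $3.43: hot prepared food → 3.25% + 0% county = 3.25% → $0.11
Pizza slice $4.87: hot prepared food → 3.25% + 0% county = 3.25% → $0.16
Subtotal = $288.66; tax = $12.49; total due = $301.15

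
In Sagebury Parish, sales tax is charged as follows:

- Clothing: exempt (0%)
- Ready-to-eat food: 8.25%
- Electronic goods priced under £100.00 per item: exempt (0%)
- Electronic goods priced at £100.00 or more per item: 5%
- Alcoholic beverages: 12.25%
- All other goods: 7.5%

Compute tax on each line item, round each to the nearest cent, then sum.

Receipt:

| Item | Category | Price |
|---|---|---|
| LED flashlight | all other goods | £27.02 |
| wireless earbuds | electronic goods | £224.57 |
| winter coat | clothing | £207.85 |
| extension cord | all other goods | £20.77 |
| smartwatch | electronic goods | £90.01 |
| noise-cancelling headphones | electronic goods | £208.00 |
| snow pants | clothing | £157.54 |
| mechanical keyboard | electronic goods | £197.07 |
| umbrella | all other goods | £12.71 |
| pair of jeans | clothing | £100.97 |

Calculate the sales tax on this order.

£36.02

LED flashlight £27.02: all other goods → 7.5% → £2.03
Wireless earbuds £224.57: electronic goods, £100.00 or more → 5% → £11.23
Winter coat £207.85: clothing → 0% → £0.00
Extension cord £20.77: all other goods → 7.5% → £1.56
Smartwatch £90.01: electronic goods, under £100.00 → 0% → £0.00
Noise-cancelling headphones £208.00: electronic goods, £100.00 or more → 5% → £10.40
Snow pants £157.54: clothing → 0% → £0.00
Mechanical keyboard £197.07: electronic goods, £100.00 or more → 5% → £9.85
Umbrella £12.71: all other goods → 7.5% → £0.95
Pair of jeans £100.97: clothing → 0% → £0.00
Total tax = £2.03 + £11.23 + £1.56 + £10.40 + £9.85 + £0.95 = £36.02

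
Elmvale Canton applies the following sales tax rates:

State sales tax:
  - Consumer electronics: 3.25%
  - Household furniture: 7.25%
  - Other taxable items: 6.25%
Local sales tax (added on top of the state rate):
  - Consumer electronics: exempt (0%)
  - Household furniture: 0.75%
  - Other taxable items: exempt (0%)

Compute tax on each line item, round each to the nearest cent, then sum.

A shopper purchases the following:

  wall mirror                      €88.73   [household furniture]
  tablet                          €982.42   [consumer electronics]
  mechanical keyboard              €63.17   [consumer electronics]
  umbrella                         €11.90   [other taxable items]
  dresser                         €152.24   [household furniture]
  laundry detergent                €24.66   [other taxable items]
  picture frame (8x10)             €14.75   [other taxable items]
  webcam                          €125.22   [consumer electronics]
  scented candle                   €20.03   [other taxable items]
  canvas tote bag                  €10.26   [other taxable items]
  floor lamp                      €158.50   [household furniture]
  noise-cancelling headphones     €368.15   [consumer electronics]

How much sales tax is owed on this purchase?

€87.06

Wall mirror €88.73: household furniture → 7.25% + 0.75% local = 8% → €7.10
Tablet €982.42: consumer electronics → 3.25% + 0% local = 3.25% → €31.93
Mechanical keyboard €63.17: consumer electronics → 3.25% + 0% local = 3.25% → €2.05
Umbrella €11.90: other taxable items → 6.25% + 0% local = 6.25% → €0.74
Dresser €152.24: household furniture → 7.25% + 0.75% local = 8% → €12.18
Laundry detergent €24.66: other taxable items → 6.25% + 0% local = 6.25% → €1.54
Picture frame (8x10) €14.75: other taxable items → 6.25% + 0% local = 6.25% → €0.92
Webcam €125.22: consumer electronics → 3.25% + 0% local = 3.25% → €4.07
Scented candle €20.03: other taxable items → 6.25% + 0% local = 6.25% → €1.25
Canvas tote bag €10.26: other taxable items → 6.25% + 0% local = 6.25% → €0.64
Floor lamp €158.50: household furniture → 7.25% + 0.75% local = 8% → €12.68
Noise-cancelling headphones €368.15: consumer electronics → 3.25% + 0% local = 3.25% → €11.96
Total tax = €7.10 + €31.93 + €2.05 + €0.74 + €12.18 + €1.54 + €0.92 + €4.07 + €1.25 + €0.64 + €12.68 + €11.96 = €87.06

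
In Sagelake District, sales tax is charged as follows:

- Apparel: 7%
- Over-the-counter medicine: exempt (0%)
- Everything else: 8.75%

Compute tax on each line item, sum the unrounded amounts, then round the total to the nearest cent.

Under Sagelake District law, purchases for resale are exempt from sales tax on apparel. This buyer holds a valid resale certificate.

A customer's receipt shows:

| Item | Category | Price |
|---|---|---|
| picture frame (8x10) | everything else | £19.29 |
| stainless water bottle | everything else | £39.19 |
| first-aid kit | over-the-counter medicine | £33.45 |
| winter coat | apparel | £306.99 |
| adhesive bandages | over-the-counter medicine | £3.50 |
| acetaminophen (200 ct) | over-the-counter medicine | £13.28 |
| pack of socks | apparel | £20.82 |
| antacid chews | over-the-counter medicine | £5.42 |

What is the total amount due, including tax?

Picture frame (8x10) £19.29: everything else → 8.75% → £1.687875
Stainless water bottle £39.19: everything else → 8.75% → £3.429125
First-aid kit £33.45: over-the-counter medicine → 0% → £0.00
Winter coat £306.99: apparel, buyer-exempt → 0% → £0.00
Adhesive bandages £3.50: over-the-counter medicine → 0% → £0.00
Acetaminophen (200 ct) £13.28: over-the-counter medicine → 0% → £0.00
Pack of socks £20.82: apparel, buyer-exempt → 0% → £0.00
Antacid chews £5.42: over-the-counter medicine → 0% → £0.00
Subtotal = £441.94; unrounded tax = £5.117 → £5.12; total due = £447.06

£447.06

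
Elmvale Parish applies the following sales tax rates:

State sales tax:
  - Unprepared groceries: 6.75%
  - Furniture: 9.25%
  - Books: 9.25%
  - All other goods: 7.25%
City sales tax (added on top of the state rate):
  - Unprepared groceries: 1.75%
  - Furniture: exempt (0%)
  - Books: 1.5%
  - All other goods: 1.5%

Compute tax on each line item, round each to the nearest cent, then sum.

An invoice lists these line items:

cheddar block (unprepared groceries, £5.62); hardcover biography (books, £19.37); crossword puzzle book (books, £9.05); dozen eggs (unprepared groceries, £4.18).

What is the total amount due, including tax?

Cheddar block £5.62: unprepared groceries → 6.75% + 1.75% city = 8.5% → £0.48
Hardcover biography £19.37: books → 9.25% + 1.5% city = 10.75% → £2.08
Crossword puzzle book £9.05: books → 9.25% + 1.5% city = 10.75% → £0.97
Dozen eggs £4.18: unprepared groceries → 6.75% + 1.75% city = 8.5% → £0.36
Subtotal = £38.22; tax = £3.89; total due = £42.11

£42.11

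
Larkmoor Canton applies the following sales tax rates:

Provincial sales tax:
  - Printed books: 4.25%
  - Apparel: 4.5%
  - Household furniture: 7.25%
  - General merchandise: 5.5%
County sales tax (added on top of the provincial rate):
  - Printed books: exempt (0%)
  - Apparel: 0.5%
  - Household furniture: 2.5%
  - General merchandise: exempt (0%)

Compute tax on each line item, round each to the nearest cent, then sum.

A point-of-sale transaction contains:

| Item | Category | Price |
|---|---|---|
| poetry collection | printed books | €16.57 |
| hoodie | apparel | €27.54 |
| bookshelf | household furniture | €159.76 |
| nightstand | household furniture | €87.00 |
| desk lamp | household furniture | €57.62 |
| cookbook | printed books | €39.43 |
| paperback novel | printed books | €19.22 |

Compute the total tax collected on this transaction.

€34.26

Poetry collection €16.57: printed books → 4.25% + 0% county = 4.25% → €0.70
Hoodie €27.54: apparel → 4.5% + 0.5% county = 5% → €1.38
Bookshelf €159.76: household furniture → 7.25% + 2.5% county = 9.75% → €15.58
Nightstand €87.00: household furniture → 7.25% + 2.5% county = 9.75% → €8.48
Desk lamp €57.62: household furniture → 7.25% + 2.5% county = 9.75% → €5.62
Cookbook €39.43: printed books → 4.25% + 0% county = 4.25% → €1.68
Paperback novel €19.22: printed books → 4.25% + 0% county = 4.25% → €0.82
Total tax = €0.70 + €1.38 + €15.58 + €8.48 + €5.62 + €1.68 + €0.82 = €34.26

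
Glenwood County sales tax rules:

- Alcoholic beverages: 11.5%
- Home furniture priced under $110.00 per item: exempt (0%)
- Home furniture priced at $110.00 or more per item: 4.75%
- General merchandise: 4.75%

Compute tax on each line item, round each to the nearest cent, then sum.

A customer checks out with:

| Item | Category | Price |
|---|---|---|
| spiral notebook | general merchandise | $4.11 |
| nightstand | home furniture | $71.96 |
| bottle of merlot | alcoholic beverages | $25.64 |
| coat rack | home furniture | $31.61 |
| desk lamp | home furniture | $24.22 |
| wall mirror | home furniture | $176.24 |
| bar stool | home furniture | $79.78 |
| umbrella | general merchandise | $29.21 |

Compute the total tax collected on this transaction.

Spiral notebook $4.11: general merchandise → 4.75% → $0.20
Nightstand $71.96: home furniture, under $110.00 → 0% → $0.00
Bottle of merlot $25.64: alcoholic beverages → 11.5% → $2.95
Coat rack $31.61: home furniture, under $110.00 → 0% → $0.00
Desk lamp $24.22: home furniture, under $110.00 → 0% → $0.00
Wall mirror $176.24: home furniture, $110.00 or more → 4.75% → $8.37
Bar stool $79.78: home furniture, under $110.00 → 0% → $0.00
Umbrella $29.21: general merchandise → 4.75% → $1.39
Total tax = $0.20 + $2.95 + $8.37 + $1.39 = $12.91

$12.91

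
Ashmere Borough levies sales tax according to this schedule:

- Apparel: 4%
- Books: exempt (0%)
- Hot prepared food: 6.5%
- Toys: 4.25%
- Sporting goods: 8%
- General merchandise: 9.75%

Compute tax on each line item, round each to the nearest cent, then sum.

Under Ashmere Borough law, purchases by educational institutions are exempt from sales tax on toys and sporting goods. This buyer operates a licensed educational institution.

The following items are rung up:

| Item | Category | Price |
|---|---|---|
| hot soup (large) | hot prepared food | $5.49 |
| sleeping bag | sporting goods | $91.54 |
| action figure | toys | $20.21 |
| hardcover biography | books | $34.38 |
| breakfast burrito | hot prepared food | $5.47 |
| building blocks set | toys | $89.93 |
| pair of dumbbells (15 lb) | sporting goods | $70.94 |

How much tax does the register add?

$0.72

Hot soup (large) $5.49: hot prepared food → 6.5% → $0.36
Sleeping bag $91.54: sporting goods, buyer-exempt → 0% → $0.00
Action figure $20.21: toys, buyer-exempt → 0% → $0.00
Hardcover biography $34.38: books → 0% → $0.00
Breakfast burrito $5.47: hot prepared food → 6.5% → $0.36
Building blocks set $89.93: toys, buyer-exempt → 0% → $0.00
Pair of dumbbells (15 lb) $70.94: sporting goods, buyer-exempt → 0% → $0.00
Total tax = $0.36 + $0.36 = $0.72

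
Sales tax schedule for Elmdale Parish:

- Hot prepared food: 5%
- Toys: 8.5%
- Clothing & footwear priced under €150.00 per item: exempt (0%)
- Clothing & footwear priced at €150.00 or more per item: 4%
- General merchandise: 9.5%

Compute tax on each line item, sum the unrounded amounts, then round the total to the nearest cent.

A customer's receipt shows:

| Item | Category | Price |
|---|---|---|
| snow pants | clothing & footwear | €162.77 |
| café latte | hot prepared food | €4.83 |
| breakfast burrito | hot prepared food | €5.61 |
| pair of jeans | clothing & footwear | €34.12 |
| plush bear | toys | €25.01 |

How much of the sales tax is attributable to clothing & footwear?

€6.51

Snow pants €162.77: clothing & footwear, €150.00 or more → 4% → €6.5108
Pair of jeans €34.12: clothing & footwear, under €150.00 → 0% → €0.00
Tax on clothing & footwear: unrounded sum = €6.5108 → €6.51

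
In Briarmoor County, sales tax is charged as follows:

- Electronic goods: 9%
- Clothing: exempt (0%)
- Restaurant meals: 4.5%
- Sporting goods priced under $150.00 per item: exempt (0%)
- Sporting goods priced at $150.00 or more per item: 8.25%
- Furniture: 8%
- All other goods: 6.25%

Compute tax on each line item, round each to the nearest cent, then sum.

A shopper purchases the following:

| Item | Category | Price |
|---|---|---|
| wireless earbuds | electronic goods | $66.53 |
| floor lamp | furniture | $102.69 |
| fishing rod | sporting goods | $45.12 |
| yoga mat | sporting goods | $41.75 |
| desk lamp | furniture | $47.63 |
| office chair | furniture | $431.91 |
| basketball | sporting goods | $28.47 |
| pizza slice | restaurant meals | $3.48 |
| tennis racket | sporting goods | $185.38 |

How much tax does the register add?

Wireless earbuds $66.53: electronic goods → 9% → $5.99
Floor lamp $102.69: furniture → 8% → $8.22
Fishing rod $45.12: sporting goods, under $150.00 → 0% → $0.00
Yoga mat $41.75: sporting goods, under $150.00 → 0% → $0.00
Desk lamp $47.63: furniture → 8% → $3.81
Office chair $431.91: furniture → 8% → $34.55
Basketball $28.47: sporting goods, under $150.00 → 0% → $0.00
Pizza slice $3.48: restaurant meals → 4.5% → $0.16
Tennis racket $185.38: sporting goods, $150.00 or more → 8.25% → $15.29
Total tax = $5.99 + $8.22 + $3.81 + $34.55 + $0.16 + $15.29 = $68.02

$68.02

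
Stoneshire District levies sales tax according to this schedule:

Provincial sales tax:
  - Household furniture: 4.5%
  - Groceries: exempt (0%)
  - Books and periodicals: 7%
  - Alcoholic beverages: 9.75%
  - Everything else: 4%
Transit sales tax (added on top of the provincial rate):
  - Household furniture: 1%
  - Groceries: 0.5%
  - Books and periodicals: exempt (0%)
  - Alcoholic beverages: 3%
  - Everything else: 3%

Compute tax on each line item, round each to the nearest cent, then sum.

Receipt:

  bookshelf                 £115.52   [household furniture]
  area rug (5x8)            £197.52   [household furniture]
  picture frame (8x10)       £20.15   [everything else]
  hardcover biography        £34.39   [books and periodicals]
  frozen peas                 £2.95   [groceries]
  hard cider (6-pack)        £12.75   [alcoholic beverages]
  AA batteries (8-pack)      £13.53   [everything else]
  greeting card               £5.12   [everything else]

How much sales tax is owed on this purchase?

£23.98

Bookshelf £115.52: household furniture → 4.5% + 1% transit = 5.5% → £6.35
Area rug (5x8) £197.52: household furniture → 4.5% + 1% transit = 5.5% → £10.86
Picture frame (8x10) £20.15: everything else → 4% + 3% transit = 7% → £1.41
Hardcover biography £34.39: books and periodicals → 7% + 0% transit = 7% → £2.41
Frozen peas £2.95: groceries → 0% + 0.5% transit = 0.5% → £0.01
Hard cider (6-pack) £12.75: alcoholic beverages → 9.75% + 3% transit = 12.75% → £1.63
AA batteries (8-pack) £13.53: everything else → 4% + 3% transit = 7% → £0.95
Greeting card £5.12: everything else → 4% + 3% transit = 7% → £0.36
Total tax = £6.35 + £10.86 + £1.41 + £2.41 + £0.01 + £1.63 + £0.95 + £0.36 = £23.98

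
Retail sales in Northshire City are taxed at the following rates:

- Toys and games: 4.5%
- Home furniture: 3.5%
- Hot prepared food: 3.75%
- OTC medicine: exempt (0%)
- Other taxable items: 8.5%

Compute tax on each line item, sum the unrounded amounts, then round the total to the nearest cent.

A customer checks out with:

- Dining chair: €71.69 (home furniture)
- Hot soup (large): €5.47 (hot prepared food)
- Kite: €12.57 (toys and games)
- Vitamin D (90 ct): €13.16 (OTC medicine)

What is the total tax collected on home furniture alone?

Dining chair €71.69: home furniture → 3.5% → €2.50915
Tax on home furniture: unrounded sum = €2.50915 → €2.51

€2.51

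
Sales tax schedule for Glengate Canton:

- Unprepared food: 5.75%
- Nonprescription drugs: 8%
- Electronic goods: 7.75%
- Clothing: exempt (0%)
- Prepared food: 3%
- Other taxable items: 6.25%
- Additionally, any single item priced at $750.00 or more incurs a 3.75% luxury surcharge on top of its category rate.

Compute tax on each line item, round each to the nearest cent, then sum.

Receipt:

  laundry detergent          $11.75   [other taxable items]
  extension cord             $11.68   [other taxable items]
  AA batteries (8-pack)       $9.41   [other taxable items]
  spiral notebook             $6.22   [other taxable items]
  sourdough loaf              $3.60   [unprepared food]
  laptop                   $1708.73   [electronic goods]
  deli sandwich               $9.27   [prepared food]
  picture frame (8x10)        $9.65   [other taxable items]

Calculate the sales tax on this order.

$200.03

Laundry detergent $11.75: other taxable items → 6.25% → $0.73
Extension cord $11.68: other taxable items → 6.25% → $0.73
AA batteries (8-pack) $9.41: other taxable items → 6.25% → $0.59
Spiral notebook $6.22: other taxable items → 6.25% → $0.39
Sourdough loaf $3.60: unprepared food → 5.75% → $0.21
Laptop $1708.73: electronic goods → 7.75% + 3.75% surcharge = 11.5% → $196.50
Deli sandwich $9.27: prepared food → 3% → $0.28
Picture frame (8x10) $9.65: other taxable items → 6.25% → $0.60
Total tax = $0.73 + $0.73 + $0.59 + $0.39 + $0.21 + $196.50 + $0.28 + $0.60 = $200.03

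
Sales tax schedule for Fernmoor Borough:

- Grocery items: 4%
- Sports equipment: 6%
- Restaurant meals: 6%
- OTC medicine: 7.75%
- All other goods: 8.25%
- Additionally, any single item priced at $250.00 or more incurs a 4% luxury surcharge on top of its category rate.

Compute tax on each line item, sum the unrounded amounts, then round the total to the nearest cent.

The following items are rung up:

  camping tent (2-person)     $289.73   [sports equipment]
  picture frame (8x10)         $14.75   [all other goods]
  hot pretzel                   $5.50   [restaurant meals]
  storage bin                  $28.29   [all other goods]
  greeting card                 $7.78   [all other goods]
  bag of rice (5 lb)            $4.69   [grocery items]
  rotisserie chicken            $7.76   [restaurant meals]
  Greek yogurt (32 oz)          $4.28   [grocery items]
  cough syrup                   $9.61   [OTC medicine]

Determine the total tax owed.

$35.06

Camping tent (2-person) $289.73: sports equipment → 6% + 4% surcharge = 10% → $28.973
Picture frame (8x10) $14.75: all other goods → 8.25% → $1.216875
Hot pretzel $5.50: restaurant meals → 6% → $0.33
Storage bin $28.29: all other goods → 8.25% → $2.333925
Greeting card $7.78: all other goods → 8.25% → $0.64185
Bag of rice (5 lb) $4.69: grocery items → 4% → $0.1876
Rotisserie chicken $7.76: restaurant meals → 6% → $0.4656
Greek yogurt (32 oz) $4.28: grocery items → 4% → $0.1712
Cough syrup $9.61: OTC medicine → 7.75% → $0.744775
Unrounded tax sum = $35.064825 → $35.06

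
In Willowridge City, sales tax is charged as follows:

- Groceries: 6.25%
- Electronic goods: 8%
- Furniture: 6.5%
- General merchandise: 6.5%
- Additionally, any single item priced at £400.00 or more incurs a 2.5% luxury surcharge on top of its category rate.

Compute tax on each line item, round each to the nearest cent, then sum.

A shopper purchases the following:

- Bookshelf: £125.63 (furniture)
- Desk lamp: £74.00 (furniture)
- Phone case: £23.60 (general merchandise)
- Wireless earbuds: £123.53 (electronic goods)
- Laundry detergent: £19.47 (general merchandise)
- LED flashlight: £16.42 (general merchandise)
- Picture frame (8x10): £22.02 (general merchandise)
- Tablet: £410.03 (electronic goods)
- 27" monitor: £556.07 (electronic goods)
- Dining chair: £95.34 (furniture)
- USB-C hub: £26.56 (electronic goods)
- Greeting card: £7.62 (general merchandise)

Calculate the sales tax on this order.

£138.42

Bookshelf £125.63: furniture → 6.5% → £8.17
Desk lamp £74.00: furniture → 6.5% → £4.81
Phone case £23.60: general merchandise → 6.5% → £1.53
Wireless earbuds £123.53: electronic goods → 8% → £9.88
Laundry detergent £19.47: general merchandise → 6.5% → £1.27
LED flashlight £16.42: general merchandise → 6.5% → £1.07
Picture frame (8x10) £22.02: general merchandise → 6.5% → £1.43
Tablet £410.03: electronic goods → 8% + 2.5% surcharge = 10.5% → £43.05
27" monitor £556.07: electronic goods → 8% + 2.5% surcharge = 10.5% → £58.39
Dining chair £95.34: furniture → 6.5% → £6.20
USB-C hub £26.56: electronic goods → 8% → £2.12
Greeting card £7.62: general merchandise → 6.5% → £0.50
Total tax = £8.17 + £4.81 + £1.53 + £9.88 + £1.27 + £1.07 + £1.43 + £43.05 + £58.39 + £6.20 + £2.12 + £0.50 = £138.42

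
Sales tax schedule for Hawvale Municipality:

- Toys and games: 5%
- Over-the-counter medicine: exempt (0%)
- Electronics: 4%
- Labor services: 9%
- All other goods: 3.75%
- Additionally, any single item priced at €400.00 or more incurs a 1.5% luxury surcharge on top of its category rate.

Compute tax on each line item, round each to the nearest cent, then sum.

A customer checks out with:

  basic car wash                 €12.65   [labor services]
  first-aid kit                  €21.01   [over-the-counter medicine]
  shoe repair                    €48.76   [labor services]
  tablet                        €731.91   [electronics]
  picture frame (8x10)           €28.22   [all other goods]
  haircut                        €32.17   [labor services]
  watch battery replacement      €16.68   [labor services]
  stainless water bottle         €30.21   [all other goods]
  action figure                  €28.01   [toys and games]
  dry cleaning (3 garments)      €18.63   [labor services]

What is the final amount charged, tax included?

€1023.71

Basic car wash €12.65: labor services → 9% → €1.14
First-aid kit €21.01: over-the-counter medicine → 0% → €0.00
Shoe repair €48.76: labor services → 9% → €4.39
Tablet €731.91: electronics → 4% + 1.5% surcharge = 5.5% → €40.26
Picture frame (8x10) €28.22: all other goods → 3.75% → €1.06
Haircut €32.17: labor services → 9% → €2.90
Watch battery replacement €16.68: labor services → 9% → €1.50
Stainless water bottle €30.21: all other goods → 3.75% → €1.13
Action figure €28.01: toys and games → 5% → €1.40
Dry cleaning (3 garments) €18.63: labor services → 9% → €1.68
Subtotal = €968.25; tax = €55.46; total due = €1023.71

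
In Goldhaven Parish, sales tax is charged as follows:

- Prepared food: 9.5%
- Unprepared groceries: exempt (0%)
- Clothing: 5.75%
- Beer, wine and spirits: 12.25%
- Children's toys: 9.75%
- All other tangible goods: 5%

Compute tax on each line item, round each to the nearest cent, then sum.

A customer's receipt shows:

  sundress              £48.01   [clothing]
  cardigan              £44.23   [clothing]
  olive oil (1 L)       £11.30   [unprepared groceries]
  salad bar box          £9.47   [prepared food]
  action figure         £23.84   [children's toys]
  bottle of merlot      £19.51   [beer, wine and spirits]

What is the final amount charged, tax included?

£167.27

Sundress £48.01: clothing → 5.75% → £2.76
Cardigan £44.23: clothing → 5.75% → £2.54
Olive oil (1 L) £11.30: unprepared groceries → 0% → £0.00
Salad bar box £9.47: prepared food → 9.5% → £0.90
Action figure £23.84: children's toys → 9.75% → £2.32
Bottle of merlot £19.51: beer, wine and spirits → 12.25% → £2.39
Subtotal = £156.36; tax = £10.91; total due = £167.27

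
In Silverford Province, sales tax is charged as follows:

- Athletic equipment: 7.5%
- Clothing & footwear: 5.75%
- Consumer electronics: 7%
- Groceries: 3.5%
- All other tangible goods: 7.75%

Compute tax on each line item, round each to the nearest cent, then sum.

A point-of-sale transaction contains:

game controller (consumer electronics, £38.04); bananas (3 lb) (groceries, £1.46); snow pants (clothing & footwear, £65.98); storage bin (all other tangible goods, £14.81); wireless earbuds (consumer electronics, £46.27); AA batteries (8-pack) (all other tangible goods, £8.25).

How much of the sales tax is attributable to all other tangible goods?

Storage bin £14.81: all other tangible goods → 7.75% → £1.15
AA batteries (8-pack) £8.25: all other tangible goods → 7.75% → £0.64
Tax on all other tangible goods = £1.15 + £0.64 = £1.79

£1.79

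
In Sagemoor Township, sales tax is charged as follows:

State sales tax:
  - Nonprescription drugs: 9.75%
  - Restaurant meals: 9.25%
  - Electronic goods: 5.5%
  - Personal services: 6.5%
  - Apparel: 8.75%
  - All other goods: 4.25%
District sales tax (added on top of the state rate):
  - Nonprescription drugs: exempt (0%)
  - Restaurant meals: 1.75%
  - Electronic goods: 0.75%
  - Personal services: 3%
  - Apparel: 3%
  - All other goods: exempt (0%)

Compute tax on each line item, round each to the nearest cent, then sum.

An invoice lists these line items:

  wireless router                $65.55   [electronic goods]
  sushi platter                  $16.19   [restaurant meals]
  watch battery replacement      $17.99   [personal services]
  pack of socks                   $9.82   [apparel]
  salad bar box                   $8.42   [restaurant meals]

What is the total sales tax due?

Wireless router $65.55: electronic goods → 5.5% + 0.75% district = 6.25% → $4.10
Sushi platter $16.19: restaurant meals → 9.25% + 1.75% district = 11% → $1.78
Watch battery replacement $17.99: personal services → 6.5% + 3% district = 9.5% → $1.71
Pack of socks $9.82: apparel → 8.75% + 3% district = 11.75% → $1.15
Salad bar box $8.42: restaurant meals → 9.25% + 1.75% district = 11% → $0.93
Total tax = $4.10 + $1.78 + $1.71 + $1.15 + $0.93 = $9.67

$9.67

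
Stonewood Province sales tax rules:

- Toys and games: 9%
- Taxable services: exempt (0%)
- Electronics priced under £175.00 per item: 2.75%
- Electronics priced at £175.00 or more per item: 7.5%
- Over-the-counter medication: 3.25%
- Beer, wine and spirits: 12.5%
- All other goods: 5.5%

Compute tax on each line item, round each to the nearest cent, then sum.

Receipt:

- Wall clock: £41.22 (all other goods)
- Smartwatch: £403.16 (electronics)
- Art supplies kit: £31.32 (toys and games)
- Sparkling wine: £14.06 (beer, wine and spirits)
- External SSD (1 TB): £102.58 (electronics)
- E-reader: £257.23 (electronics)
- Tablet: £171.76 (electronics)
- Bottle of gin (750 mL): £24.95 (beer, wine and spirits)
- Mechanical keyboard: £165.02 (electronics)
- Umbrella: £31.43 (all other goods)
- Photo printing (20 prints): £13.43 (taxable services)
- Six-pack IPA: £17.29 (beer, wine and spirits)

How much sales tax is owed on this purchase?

Wall clock £41.22: all other goods → 5.5% → £2.27
Smartwatch £403.16: electronics, £175.00 or more → 7.5% → £30.24
Art supplies kit £31.32: toys and games → 9% → £2.82
Sparkling wine £14.06: beer, wine and spirits → 12.5% → £1.76
External SSD (1 TB) £102.58: electronics, under £175.00 → 2.75% → £2.82
E-reader £257.23: electronics, £175.00 or more → 7.5% → £19.29
Tablet £171.76: electronics, under £175.00 → 2.75% → £4.72
Bottle of gin (750 mL) £24.95: beer, wine and spirits → 12.5% → £3.12
Mechanical keyboard £165.02: electronics, under £175.00 → 2.75% → £4.54
Umbrella £31.43: all other goods → 5.5% → £1.73
Photo printing (20 prints) £13.43: taxable services → 0% → £0.00
Six-pack IPA £17.29: beer, wine and spirits → 12.5% → £2.16
Total tax = £2.27 + £30.24 + £2.82 + £1.76 + £2.82 + £19.29 + £4.72 + £3.12 + £4.54 + £1.73 + £2.16 = £75.47

£75.47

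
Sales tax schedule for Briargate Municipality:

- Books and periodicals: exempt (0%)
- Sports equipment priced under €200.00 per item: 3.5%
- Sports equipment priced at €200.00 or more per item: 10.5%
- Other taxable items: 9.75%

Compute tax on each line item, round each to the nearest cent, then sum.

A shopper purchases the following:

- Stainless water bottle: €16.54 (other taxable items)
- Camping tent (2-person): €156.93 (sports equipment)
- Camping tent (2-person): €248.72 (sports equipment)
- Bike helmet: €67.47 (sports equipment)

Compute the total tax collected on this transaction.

Stainless water bottle €16.54: other taxable items → 9.75% → €1.61
Camping tent (2-person) €156.93: sports equipment, under €200.00 → 3.5% → €5.49
Camping tent (2-person) €248.72: sports equipment, €200.00 or more → 10.5% → €26.12
Bike helmet €67.47: sports equipment, under €200.00 → 3.5% → €2.36
Total tax = €1.61 + €5.49 + €26.12 + €2.36 = €35.58

€35.58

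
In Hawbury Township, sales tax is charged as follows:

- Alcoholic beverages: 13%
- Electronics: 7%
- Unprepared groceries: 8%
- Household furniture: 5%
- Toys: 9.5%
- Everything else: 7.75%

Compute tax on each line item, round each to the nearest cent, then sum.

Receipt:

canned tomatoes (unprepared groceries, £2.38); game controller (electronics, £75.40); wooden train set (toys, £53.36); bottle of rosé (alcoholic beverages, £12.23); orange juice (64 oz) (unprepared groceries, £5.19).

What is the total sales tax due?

Canned tomatoes £2.38: unprepared groceries → 8% → £0.19
Game controller £75.40: electronics → 7% → £5.28
Wooden train set £53.36: toys → 9.5% → £5.07
Bottle of rosé £12.23: alcoholic beverages → 13% → £1.59
Orange juice (64 oz) £5.19: unprepared groceries → 8% → £0.42
Total tax = £0.19 + £5.28 + £5.07 + £1.59 + £0.42 = £12.55

£12.55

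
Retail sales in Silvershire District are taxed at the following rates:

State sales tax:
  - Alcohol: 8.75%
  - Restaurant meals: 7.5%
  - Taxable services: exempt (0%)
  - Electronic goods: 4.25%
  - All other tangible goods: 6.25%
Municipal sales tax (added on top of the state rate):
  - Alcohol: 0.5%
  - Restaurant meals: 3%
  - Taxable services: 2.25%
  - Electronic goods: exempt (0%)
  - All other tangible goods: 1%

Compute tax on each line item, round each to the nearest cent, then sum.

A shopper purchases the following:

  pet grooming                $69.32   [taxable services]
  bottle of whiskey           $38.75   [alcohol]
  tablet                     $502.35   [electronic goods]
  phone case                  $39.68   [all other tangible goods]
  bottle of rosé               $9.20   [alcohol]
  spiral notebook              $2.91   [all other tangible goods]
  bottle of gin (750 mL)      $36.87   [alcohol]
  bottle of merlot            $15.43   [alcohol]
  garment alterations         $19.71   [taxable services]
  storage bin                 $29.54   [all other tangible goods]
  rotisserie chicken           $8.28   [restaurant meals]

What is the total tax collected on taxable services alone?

$2.00

Pet grooming $69.32: taxable services → 0% + 2.25% municipal = 2.25% → $1.56
Garment alterations $19.71: taxable services → 0% + 2.25% municipal = 2.25% → $0.44
Tax on taxable services = $1.56 + $0.44 = $2.00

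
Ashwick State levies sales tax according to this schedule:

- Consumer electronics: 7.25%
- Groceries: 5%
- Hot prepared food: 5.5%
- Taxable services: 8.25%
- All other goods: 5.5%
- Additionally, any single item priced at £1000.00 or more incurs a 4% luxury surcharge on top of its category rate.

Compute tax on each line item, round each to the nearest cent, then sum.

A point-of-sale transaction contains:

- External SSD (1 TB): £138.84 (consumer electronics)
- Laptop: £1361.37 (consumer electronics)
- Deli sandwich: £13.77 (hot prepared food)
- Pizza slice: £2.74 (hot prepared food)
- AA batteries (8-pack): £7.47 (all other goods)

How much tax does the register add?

£164.54

External SSD (1 TB) £138.84: consumer electronics → 7.25% → £10.07
Laptop £1361.37: consumer electronics → 7.25% + 4% surcharge = 11.25% → £153.15
Deli sandwich £13.77: hot prepared food → 5.5% → £0.76
Pizza slice £2.74: hot prepared food → 5.5% → £0.15
AA batteries (8-pack) £7.47: all other goods → 5.5% → £0.41
Total tax = £10.07 + £153.15 + £0.76 + £0.15 + £0.41 = £164.54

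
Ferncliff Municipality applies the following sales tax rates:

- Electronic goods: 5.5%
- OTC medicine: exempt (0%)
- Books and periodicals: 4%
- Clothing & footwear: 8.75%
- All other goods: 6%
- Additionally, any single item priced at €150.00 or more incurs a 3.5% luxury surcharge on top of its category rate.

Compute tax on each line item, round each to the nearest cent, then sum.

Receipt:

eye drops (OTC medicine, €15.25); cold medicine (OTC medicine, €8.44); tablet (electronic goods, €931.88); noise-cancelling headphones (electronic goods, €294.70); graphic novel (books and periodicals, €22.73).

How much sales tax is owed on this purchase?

€111.30

Eye drops €15.25: OTC medicine → 0% → €0.00
Cold medicine €8.44: OTC medicine → 0% → €0.00
Tablet €931.88: electronic goods → 5.5% + 3.5% surcharge = 9% → €83.87
Noise-cancelling headphones €294.70: electronic goods → 5.5% + 3.5% surcharge = 9% → €26.52
Graphic novel €22.73: books and periodicals → 4% → €0.91
Total tax = €83.87 + €26.52 + €0.91 = €111.30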